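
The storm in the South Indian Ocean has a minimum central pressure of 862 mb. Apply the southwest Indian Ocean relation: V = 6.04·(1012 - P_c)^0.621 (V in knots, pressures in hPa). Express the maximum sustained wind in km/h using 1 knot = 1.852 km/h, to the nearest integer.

ΔP = 1012 − 862 = 150 mb.
V ≈ 6.04 × 150^0.621 = 6.04 × 22.457 ≈ 135.641 kt.
135.641 × 1.852 ≈ 251.21 km/h → 251 km/h.

251 km/h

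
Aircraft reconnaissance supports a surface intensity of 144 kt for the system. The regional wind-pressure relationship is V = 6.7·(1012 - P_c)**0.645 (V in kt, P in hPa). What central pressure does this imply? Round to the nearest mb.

896 mb

ΔP = (V / 6.7)^(1/0.645) = (144/6.7)^1.550.
144/6.7 = 21.493; 21.493^1.550 ≈ 116.30 mb.
P_c = 1012 − 116.30 = 895.70 ≈ 896 mb.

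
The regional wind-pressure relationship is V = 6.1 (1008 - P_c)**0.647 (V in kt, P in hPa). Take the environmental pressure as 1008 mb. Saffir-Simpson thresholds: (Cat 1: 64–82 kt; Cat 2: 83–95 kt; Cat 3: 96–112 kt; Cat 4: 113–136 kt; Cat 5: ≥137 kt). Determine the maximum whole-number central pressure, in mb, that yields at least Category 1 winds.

Category 1 begins at V = 64 kt.
Required ΔP = (64/6.1)^(1/0.647) = 10.492^1.546 ≈ 37.83 mb.
P_c ≤ 1008 − 37.83 = 970.17, so the highest integer P_c is 970 mb.

970 mb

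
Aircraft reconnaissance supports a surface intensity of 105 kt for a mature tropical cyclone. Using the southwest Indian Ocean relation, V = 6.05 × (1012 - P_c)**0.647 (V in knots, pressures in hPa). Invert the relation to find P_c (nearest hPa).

ΔP = (V / 6.05)^(1/0.647) = (105/6.05)^1.546.
105/6.05 = 17.355; 17.355^1.546 ≈ 82.35 hPa.
P_c = 1012 − 82.35 = 929.65 ≈ 930 hPa.

930 hPa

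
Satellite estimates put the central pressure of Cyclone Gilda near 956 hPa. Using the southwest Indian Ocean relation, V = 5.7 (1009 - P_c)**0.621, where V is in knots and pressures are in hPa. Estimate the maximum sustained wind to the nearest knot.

67 kt

ΔP = 1009 − 956 = 53 hPa.
53^0.621 ≈ 11.770.
V ≈ 5.7 × 11.770 ≈ 67.1 kt.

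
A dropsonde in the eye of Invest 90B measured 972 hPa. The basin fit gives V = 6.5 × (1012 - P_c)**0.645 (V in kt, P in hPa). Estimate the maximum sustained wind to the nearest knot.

70 kt

ΔP = 1012 − 972 = 40 hPa.
40^0.645 ≈ 10.798.
V ≈ 6.5 × 10.798 ≈ 70.2 kt.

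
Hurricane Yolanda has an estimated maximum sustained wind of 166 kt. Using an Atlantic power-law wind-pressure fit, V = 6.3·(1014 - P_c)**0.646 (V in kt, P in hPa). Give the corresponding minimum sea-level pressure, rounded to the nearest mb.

ΔP = (V / 6.3)^(1/0.646) = (166/6.3)^1.548.
166/6.3 = 26.349; 26.349^1.548 ≈ 158.25 mb.
P_c = 1014 − 158.25 = 855.75 ≈ 856 mb.

856 mb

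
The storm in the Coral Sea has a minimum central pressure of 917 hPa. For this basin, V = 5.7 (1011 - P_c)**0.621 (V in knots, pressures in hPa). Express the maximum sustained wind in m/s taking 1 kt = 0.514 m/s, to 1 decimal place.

ΔP = 1011 − 917 = 94 hPa.
V ≈ 5.7 × 94^0.621 = 5.7 × 16.800 ≈ 95.761 kt.
95.761 × 0.514 ≈ 49.22 m/s → 49.2 m/s.

49.2 m/s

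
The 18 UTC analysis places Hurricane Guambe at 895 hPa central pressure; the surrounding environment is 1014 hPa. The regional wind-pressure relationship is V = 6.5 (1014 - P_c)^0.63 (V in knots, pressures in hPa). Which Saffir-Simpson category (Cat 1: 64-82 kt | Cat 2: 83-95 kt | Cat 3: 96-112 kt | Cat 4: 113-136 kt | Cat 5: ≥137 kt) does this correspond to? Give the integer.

ΔP = 1014 − 895 = 119 hPa.
V ≈ 6.5 × 119^0.63 = 6.5 × 20.30 ≈ 132 kt.
132 kt falls in the Category 4 band.

4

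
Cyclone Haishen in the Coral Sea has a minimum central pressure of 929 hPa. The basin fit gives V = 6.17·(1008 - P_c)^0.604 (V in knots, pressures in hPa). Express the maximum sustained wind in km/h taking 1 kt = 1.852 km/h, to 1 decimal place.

160.0 km/h

ΔP = 1008 − 929 = 79 hPa.
V ≈ 6.17 × 79^0.604 = 6.17 × 14.001 ≈ 86.388 kt.
86.388 × 1.852 ≈ 159.99 km/h → 160.0 km/h.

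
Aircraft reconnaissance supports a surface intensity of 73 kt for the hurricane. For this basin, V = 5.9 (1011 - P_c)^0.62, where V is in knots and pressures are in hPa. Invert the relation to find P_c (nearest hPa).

953 hPa

ΔP = (V / 5.9)^(1/0.62) = (73/5.9)^1.613.
73/5.9 = 12.373; 12.373^1.613 ≈ 57.82 hPa.
P_c = 1011 − 57.82 = 953.18 ≈ 953 hPa.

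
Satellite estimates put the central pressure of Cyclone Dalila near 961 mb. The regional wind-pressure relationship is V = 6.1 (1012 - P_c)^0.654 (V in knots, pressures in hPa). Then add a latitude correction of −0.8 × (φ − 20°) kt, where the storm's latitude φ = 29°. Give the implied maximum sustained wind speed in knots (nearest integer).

73 kt

ΔP = 1012 − 961 = 51 mb.
51^0.654 ≈ 13.084.
V ≈ 6.1 × 13.084 ≈ 79.8 kt.
Latitude correction: −0.8 × (29 − 20) = -7.2 kt.
Corrected V ≈ 72.6 kt → 73 kt.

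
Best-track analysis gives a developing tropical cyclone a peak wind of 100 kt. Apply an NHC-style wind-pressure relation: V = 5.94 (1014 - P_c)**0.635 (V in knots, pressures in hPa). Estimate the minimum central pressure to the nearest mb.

929 mb

ΔP = (V / 5.94)^(1/0.635) = (100/5.94)^1.575.
100/5.94 = 16.835; 16.835^1.575 ≈ 85.32 mb.
P_c = 1014 − 85.32 = 928.68 ≈ 929 mb.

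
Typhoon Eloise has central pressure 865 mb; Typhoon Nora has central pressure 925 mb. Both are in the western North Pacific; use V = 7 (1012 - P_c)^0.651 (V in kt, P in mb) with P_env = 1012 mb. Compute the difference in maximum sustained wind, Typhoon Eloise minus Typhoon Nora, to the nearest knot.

52 kt

Typhoon Eloise: ΔP = 147; V ≈ 7 × 147^0.651 ≈ 180.31 kt.
Typhoon Nora: ΔP = 87; V ≈ 7 × 87^0.651 ≈ 128.15 kt.
Difference ≈ 180.31 − 128.15 = 52.16 → 52 kt.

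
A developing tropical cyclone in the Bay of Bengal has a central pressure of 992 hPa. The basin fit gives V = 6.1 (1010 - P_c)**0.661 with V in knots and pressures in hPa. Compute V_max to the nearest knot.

ΔP = 1010 − 992 = 18 hPa.
18^0.661 ≈ 6.757.
V ≈ 6.1 × 6.757 ≈ 41.2 kt.

41 kt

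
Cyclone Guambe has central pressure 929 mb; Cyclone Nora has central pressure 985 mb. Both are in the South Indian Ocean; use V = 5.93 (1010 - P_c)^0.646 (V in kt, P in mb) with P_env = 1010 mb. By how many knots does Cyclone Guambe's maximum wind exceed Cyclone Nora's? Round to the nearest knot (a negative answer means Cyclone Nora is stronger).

Cyclone Guambe: ΔP = 81; V ≈ 5.93 × 81^0.646 ≈ 101.38 kt.
Cyclone Nora: ΔP = 25; V ≈ 5.93 × 25^0.646 ≈ 47.44 kt.
Difference ≈ 101.38 − 47.44 = 53.94 → 54 kt.

54 kt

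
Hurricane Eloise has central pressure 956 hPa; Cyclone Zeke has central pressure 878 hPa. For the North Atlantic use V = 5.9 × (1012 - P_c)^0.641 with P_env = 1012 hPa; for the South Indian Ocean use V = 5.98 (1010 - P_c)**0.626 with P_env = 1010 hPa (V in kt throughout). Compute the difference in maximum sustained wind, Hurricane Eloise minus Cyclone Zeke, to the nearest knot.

-49 kt

Hurricane Eloise: ΔP = 56; V ≈ 5.9 × 56^0.641 ≈ 77.88 kt.
Cyclone Zeke: ΔP = 132; V ≈ 5.98 × 132^0.626 ≈ 127.11 kt.
Difference ≈ 77.88 − 127.11 = -49.23 → -49 kt.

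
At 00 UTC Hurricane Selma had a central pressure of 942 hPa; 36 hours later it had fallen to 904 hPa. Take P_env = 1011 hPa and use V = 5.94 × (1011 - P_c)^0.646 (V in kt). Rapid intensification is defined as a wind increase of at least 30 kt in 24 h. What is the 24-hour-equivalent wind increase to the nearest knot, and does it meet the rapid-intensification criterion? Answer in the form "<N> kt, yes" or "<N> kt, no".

V₁: ΔP = 69, V ≈ 5.94 × 69^0.646 ≈ 91.56 kt.
V₂: ΔP = 107, V ≈ 5.94 × 107^0.646 ≈ 121.55 kt.
ΔV over 36 h = 29.99 kt → 24 h equivalent = 29.99 × 24/36 ≈ 19.99 kt.
20 kt < 30 kt ⇒ not rapid intensification.

20 kt, no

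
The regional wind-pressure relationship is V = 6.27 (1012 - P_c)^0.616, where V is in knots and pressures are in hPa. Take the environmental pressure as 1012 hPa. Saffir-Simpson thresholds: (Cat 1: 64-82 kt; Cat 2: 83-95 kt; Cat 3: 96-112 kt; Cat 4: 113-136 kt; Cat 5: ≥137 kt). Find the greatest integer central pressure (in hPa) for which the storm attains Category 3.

Category 3 begins at V = 96 kt.
Required ΔP = (96/6.27)^(1/0.616) = 15.311^1.623 ≈ 83.89 hPa.
P_c ≤ 1012 − 83.89 = 928.11, so the highest integer P_c is 928 hPa.

928 hPa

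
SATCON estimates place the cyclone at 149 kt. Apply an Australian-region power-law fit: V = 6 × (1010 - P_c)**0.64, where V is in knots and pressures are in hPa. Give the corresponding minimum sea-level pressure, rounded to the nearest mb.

ΔP = (V / 6)^(1/0.64) = (149/6)^1.562.
149/6 = 24.833; 24.833^1.562 ≈ 151.27 mb.
P_c = 1010 − 151.27 = 858.73 ≈ 859 mb.

859 mb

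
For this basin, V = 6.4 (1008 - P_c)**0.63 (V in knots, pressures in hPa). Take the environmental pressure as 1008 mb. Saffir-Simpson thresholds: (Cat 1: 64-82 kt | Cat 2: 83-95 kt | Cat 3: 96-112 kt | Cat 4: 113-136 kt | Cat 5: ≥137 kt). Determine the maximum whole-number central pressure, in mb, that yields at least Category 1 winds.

969 mb

Category 1 begins at V = 64 kt.
Required ΔP = (64/6.4)^(1/0.63) = 10.000^1.587 ≈ 38.66 mb.
P_c ≤ 1008 − 38.66 = 969.34, so the highest integer P_c is 969 mb.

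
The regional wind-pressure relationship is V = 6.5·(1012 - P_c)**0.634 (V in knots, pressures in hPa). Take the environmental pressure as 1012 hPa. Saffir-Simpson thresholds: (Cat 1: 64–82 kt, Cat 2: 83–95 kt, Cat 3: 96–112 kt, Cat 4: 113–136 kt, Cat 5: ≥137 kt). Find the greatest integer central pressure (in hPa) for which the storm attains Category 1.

Category 1 begins at V = 64 kt.
Required ΔP = (64/6.5)^(1/0.634) = 9.846^1.577 ≈ 36.87 hPa.
P_c ≤ 1012 − 36.87 = 975.13, so the highest integer P_c is 975 hPa.

975 hPa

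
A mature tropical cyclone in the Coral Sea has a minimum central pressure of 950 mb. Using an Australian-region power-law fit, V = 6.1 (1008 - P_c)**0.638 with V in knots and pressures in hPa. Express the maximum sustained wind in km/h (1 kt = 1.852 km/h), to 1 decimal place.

ΔP = 1008 − 950 = 58 mb.
V ≈ 6.1 × 58^0.638 = 6.1 × 13.337 ≈ 81.357 kt.
81.357 × 1.852 ≈ 150.67 km/h → 150.7 km/h.

150.7 km/h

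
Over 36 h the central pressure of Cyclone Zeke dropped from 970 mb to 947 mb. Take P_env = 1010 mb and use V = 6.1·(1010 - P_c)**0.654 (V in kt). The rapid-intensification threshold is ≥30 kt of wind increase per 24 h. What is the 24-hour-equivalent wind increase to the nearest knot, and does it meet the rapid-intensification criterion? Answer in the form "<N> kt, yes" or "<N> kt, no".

16 kt, no

V₁: ΔP = 40, V ≈ 6.1 × 40^0.654 ≈ 68.09 kt.
V₂: ΔP = 63, V ≈ 6.1 × 63^0.654 ≈ 91.64 kt.
ΔV over 36 h = 23.55 kt → 24 h equivalent = 23.55 × 24/36 ≈ 15.70 kt.
16 kt < 30 kt ⇒ not rapid intensification.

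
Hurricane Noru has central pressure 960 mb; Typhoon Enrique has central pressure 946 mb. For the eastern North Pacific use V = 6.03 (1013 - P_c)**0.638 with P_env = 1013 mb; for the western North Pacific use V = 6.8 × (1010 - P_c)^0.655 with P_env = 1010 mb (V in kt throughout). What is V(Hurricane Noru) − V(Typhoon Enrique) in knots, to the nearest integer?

-28 kt

Hurricane Noru: ΔP = 53; V ≈ 6.03 × 53^0.638 ≈ 75.93 kt.
Typhoon Enrique: ΔP = 64; V ≈ 6.8 × 64^0.655 ≈ 103.65 kt.
Difference ≈ 75.93 − 103.65 = -27.72 → -28 kt.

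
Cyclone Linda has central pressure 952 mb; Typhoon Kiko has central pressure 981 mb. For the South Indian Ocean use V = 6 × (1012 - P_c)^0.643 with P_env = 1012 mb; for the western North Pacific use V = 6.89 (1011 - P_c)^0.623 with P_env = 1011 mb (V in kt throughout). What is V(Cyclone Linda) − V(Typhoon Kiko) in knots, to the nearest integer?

26 kt

Cyclone Linda: ΔP = 60; V ≈ 6 × 60^0.643 ≈ 83.46 kt.
Typhoon Kiko: ΔP = 30; V ≈ 6.89 × 30^0.623 ≈ 57.34 kt.
Difference ≈ 83.46 − 57.34 = 26.12 → 26 kt.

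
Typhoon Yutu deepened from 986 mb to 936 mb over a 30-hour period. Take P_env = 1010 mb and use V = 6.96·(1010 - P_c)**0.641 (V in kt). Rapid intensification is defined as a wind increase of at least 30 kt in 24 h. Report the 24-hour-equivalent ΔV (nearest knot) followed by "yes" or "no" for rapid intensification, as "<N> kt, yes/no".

V₁: ΔP = 24, V ≈ 6.96 × 24^0.641 ≈ 53.37 kt.
V₂: ΔP = 74, V ≈ 6.96 × 74^0.641 ≈ 109.85 kt.
ΔV over 30 h = 56.48 kt → 24 h equivalent = 56.48 × 24/30 ≈ 45.18 kt.
45 kt ≥ 30 kt ⇒ rapid intensification.

45 kt, yes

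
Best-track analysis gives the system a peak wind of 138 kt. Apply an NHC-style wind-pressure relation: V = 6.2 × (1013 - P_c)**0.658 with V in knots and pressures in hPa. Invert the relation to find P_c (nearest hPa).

901 hPa

ΔP = (V / 6.2)^(1/0.658) = (138/6.2)^1.520.
138/6.2 = 22.258; 22.258^1.520 ≈ 111.65 hPa.
P_c = 1013 − 111.65 = 901.35 ≈ 901 hPa.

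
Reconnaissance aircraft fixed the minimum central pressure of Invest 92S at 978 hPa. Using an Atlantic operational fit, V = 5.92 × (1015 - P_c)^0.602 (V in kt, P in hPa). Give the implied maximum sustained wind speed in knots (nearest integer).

52 kt

ΔP = 1015 − 978 = 37 hPa.
37^0.602 ≈ 8.791.
V ≈ 5.92 × 8.791 ≈ 52.0 kt.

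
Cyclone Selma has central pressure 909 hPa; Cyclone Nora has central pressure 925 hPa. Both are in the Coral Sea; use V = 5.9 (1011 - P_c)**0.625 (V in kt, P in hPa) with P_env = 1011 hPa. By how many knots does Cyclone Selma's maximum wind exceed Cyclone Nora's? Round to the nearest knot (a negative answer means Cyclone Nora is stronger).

11 kt

Cyclone Selma: ΔP = 102; V ≈ 5.9 × 102^0.625 ≈ 106.23 kt.
Cyclone Nora: ΔP = 86; V ≈ 5.9 × 86^0.625 ≈ 95.48 kt.
Difference ≈ 106.23 − 95.48 = 10.75 → 11 kt.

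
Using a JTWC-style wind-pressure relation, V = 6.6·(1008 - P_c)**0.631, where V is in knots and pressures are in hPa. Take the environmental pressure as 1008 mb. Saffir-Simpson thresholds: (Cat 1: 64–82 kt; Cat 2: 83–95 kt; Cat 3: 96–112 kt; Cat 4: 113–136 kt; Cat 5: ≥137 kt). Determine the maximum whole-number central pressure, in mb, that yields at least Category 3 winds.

Category 3 begins at V = 96 kt.
Required ΔP = (96/6.6)^(1/0.631) = 14.545^1.585 ≈ 69.61 mb.
P_c ≤ 1008 − 69.61 = 938.39, so the highest integer P_c is 938 mb.

938 mb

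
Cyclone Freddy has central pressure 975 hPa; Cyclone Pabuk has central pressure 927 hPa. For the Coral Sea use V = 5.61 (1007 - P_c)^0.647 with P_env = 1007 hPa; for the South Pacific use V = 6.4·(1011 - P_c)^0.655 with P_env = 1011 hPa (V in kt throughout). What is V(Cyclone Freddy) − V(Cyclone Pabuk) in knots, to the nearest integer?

-64 kt

Cyclone Freddy: ΔP = 32; V ≈ 5.61 × 32^0.647 ≈ 52.82 kt.
Cyclone Pabuk: ΔP = 84; V ≈ 6.4 × 84^0.655 ≈ 116.57 kt.
Difference ≈ 52.82 − 116.57 = -63.75 → -64 kt.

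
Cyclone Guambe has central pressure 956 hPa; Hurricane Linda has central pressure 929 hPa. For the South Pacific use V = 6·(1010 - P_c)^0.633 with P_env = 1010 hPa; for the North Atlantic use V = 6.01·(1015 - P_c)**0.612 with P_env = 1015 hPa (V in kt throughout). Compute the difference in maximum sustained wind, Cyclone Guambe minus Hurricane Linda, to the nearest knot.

-17 kt

Cyclone Guambe: ΔP = 54; V ≈ 6 × 54^0.633 ≈ 74.95 kt.
Hurricane Linda: ΔP = 86; V ≈ 6.01 × 86^0.612 ≈ 91.79 kt.
Difference ≈ 74.95 − 91.79 = -16.84 → -17 kt.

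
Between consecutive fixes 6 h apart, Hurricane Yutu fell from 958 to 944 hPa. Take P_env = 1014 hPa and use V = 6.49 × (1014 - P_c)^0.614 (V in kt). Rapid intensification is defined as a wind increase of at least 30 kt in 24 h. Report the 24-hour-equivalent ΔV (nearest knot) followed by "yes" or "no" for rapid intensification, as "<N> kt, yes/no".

45 kt, yes

V₁: ΔP = 56, V ≈ 6.49 × 56^0.614 ≈ 76.85 kt.
V₂: ΔP = 70, V ≈ 6.49 × 70^0.614 ≈ 88.13 kt.
ΔV over 6 h = 11.28 kt → 24 h equivalent = 11.28 × 24/6 ≈ 45.12 kt.
45 kt ≥ 30 kt ⇒ rapid intensification.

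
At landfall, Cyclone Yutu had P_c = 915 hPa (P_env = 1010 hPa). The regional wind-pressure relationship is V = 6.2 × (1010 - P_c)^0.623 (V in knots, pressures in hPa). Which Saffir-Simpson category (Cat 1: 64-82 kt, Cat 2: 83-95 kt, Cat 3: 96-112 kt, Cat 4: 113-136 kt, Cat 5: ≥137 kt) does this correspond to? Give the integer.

ΔP = 1010 − 915 = 95 hPa.
V ≈ 6.2 × 95^0.623 = 6.2 × 17.07 ≈ 106 kt.
106 kt falls in the Category 3 band.

3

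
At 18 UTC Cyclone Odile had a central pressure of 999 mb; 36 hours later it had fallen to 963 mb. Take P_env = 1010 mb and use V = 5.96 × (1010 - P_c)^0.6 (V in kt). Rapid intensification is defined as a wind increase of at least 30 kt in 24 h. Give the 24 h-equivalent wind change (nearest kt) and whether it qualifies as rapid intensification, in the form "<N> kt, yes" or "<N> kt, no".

23 kt, no

V₁: ΔP = 11, V ≈ 5.96 × 11^0.6 ≈ 25.12 kt.
V₂: ΔP = 47, V ≈ 5.96 × 47^0.6 ≈ 60.05 kt.
ΔV over 36 h = 34.93 kt → 24 h equivalent = 34.93 × 24/36 ≈ 23.29 kt.
23 kt < 30 kt ⇒ not rapid intensification.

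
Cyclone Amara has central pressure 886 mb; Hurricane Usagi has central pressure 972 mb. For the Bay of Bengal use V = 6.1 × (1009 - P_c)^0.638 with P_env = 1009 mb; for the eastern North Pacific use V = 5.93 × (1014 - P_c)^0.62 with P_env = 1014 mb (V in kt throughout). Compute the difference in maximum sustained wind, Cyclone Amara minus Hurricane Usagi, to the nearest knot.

71 kt

Cyclone Amara: ΔP = 123; V ≈ 6.1 × 123^0.638 ≈ 131.43 kt.
Hurricane Usagi: ΔP = 42; V ≈ 5.93 × 42^0.62 ≈ 60.18 kt.
Difference ≈ 131.43 − 60.18 = 71.25 → 71 kt.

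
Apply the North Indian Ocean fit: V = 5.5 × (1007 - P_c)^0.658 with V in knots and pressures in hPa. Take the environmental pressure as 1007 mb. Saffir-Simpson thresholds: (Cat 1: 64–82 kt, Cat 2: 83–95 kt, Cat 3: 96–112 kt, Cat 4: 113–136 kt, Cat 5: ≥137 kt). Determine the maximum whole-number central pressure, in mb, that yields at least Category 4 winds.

Category 4 begins at V = 113 kt.
Required ΔP = (113/5.5)^(1/0.658) = 20.545^1.520 ≈ 98.86 mb.
P_c ≤ 1007 − 98.86 = 908.14, so the highest integer P_c is 908 mb.

908 mb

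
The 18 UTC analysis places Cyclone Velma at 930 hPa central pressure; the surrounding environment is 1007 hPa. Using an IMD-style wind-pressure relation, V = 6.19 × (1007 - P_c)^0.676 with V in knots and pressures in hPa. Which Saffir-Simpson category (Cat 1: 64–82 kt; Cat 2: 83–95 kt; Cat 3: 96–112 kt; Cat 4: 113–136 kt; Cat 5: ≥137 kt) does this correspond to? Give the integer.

4

ΔP = 1007 − 930 = 77 hPa.
V ≈ 6.19 × 77^0.676 = 6.19 × 18.85 ≈ 117 kt.
117 kt falls in the Category 4 band.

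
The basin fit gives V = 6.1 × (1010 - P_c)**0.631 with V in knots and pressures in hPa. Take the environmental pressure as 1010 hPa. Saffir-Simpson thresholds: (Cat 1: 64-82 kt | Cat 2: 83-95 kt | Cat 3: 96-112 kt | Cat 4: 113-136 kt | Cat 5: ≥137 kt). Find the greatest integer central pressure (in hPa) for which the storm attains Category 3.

Category 3 begins at V = 96 kt.
Required ΔP = (96/6.1)^(1/0.631) = 15.738^1.585 ≈ 78.87 hPa.
P_c ≤ 1010 − 78.87 = 931.13, so the highest integer P_c is 931 hPa.

931 hPa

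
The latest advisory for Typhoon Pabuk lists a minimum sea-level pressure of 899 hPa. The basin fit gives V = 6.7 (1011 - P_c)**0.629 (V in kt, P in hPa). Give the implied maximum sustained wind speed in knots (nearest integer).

ΔP = 1011 − 899 = 112 hPa.
112^0.629 ≈ 19.452.
V ≈ 6.7 × 19.452 ≈ 130.3 kt.

130 kt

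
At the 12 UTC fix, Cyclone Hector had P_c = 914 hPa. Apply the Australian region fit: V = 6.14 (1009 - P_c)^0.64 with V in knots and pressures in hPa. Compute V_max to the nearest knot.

ΔP = 1009 − 914 = 95 hPa.
95^0.64 ≈ 18.439.
V ≈ 6.14 × 18.439 ≈ 113.2 kt.

113 kt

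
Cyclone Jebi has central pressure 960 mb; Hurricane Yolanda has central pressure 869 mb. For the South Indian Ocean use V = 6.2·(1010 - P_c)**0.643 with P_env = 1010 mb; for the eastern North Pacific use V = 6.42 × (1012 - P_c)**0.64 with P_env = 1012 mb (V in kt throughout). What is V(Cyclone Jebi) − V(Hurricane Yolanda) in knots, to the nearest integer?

-77 kt

Cyclone Jebi: ΔP = 50; V ≈ 6.2 × 50^0.643 ≈ 76.71 kt.
Hurricane Yolanda: ΔP = 143; V ≈ 6.42 × 143^0.64 ≈ 153.80 kt.
Difference ≈ 76.71 − 153.80 = -77.09 → -77 kt.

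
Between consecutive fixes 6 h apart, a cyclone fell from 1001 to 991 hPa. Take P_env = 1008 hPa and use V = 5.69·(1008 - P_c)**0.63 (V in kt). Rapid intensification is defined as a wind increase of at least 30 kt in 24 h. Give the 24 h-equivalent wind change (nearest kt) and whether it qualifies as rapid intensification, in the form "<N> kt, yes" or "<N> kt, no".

58 kt, yes

V₁: ΔP = 7, V ≈ 5.69 × 7^0.63 ≈ 19.39 kt.
V₂: ΔP = 17, V ≈ 5.69 × 17^0.63 ≈ 33.91 kt.
ΔV over 6 h = 14.52 kt → 24 h equivalent = 14.52 × 24/6 ≈ 58.08 kt.
58 kt ≥ 30 kt ⇒ rapid intensification.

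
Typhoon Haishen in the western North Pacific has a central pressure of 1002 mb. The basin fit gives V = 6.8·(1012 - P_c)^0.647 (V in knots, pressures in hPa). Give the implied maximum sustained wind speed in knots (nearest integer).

ΔP = 1012 − 1002 = 10 mb.
10^0.647 ≈ 4.436.
V ≈ 6.8 × 4.436 ≈ 30.2 kt.

30 kt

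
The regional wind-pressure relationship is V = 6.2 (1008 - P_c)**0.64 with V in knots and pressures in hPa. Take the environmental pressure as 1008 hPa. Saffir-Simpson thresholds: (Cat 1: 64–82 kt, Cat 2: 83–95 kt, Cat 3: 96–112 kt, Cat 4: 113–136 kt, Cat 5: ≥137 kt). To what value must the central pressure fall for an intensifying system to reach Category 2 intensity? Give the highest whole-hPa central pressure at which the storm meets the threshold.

950 hPa

Category 2 begins at V = 83 kt.
Required ΔP = (83/6.2)^(1/0.64) = 13.387^1.562 ≈ 57.60 hPa.
P_c ≤ 1008 − 57.60 = 950.40, so the highest integer P_c is 950 hPa.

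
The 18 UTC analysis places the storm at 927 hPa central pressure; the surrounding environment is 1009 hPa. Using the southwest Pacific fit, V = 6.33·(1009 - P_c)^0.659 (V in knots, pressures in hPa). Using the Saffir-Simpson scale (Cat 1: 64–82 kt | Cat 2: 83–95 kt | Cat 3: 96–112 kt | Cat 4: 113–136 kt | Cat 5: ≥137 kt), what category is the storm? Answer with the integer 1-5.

ΔP = 1009 − 927 = 82 hPa.
V ≈ 6.33 × 82^0.659 = 6.33 × 18.25 ≈ 116 kt.
116 kt falls in the Category 4 band.

4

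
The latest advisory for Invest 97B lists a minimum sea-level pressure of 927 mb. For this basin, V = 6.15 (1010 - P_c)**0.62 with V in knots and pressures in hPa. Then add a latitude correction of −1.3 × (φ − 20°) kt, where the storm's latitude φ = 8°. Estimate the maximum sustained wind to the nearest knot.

ΔP = 1010 − 927 = 83 mb.
83^0.62 ≈ 15.482.
V ≈ 6.15 × 15.482 ≈ 95.2 kt.
Latitude correction: −1.3 × (8 − 20) = 15.6 kt.
Corrected V ≈ 110.8 kt → 111 kt.

111 kt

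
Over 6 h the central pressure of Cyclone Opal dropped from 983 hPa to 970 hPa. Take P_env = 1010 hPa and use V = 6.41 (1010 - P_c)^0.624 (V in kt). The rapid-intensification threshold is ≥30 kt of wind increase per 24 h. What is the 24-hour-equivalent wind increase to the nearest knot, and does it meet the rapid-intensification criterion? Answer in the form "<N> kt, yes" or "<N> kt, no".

56 kt, yes

V₁: ΔP = 27, V ≈ 6.41 × 27^0.624 ≈ 50.12 kt.
V₂: ΔP = 40, V ≈ 6.41 × 40^0.624 ≈ 64.05 kt.
ΔV over 6 h = 13.93 kt → 24 h equivalent = 13.93 × 24/6 ≈ 55.72 kt.
56 kt ≥ 30 kt ⇒ rapid intensification.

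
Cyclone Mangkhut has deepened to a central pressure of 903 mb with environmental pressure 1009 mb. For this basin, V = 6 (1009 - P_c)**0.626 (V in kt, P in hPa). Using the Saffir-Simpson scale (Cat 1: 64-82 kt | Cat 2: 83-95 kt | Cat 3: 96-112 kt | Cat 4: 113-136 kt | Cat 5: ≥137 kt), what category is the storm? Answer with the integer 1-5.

3

ΔP = 1009 − 903 = 106 mb.
V ≈ 6 × 106^0.626 = 6 × 18.53 ≈ 111 kt.
111 kt falls in the Category 3 band.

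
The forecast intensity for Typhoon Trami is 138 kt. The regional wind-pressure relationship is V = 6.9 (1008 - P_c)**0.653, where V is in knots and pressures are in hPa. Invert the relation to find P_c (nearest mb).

ΔP = (V / 6.9)^(1/0.653) = (138/6.9)^1.531.
138/6.9 = 20.000; 20.000^1.531 ≈ 98.26 mb.
P_c = 1008 − 98.26 = 909.74 ≈ 910 mb.

910 mb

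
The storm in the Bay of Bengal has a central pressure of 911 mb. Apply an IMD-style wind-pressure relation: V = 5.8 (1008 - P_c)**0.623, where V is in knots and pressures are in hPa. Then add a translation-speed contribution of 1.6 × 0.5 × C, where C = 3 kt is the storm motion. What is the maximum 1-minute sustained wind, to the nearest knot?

103 kt

ΔP = 1008 − 911 = 97 mb.
97^0.623 ≈ 17.289.
V ≈ 5.8 × 17.289 ≈ 100.3 kt.
Translation term: 1.6 × 0.5 × 3 = 2.4 kt.
Corrected V ≈ 102.7 kt → 103 kt.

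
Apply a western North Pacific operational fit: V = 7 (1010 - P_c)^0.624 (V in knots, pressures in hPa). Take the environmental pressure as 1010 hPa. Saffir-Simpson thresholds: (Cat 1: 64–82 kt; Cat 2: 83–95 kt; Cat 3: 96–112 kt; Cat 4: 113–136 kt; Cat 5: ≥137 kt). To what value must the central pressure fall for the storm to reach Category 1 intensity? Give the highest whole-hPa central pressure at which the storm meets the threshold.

Category 1 begins at V = 64 kt.
Required ΔP = (64/7)^(1/0.624) = 9.143^1.603 ≈ 34.69 hPa.
P_c ≤ 1010 − 34.69 = 975.31, so the highest integer P_c is 975 hPa.

975 hPa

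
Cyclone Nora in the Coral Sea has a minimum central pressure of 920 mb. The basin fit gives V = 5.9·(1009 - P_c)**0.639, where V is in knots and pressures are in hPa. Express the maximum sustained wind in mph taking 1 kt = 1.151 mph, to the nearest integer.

ΔP = 1009 − 920 = 89 mb.
V ≈ 5.9 × 89^0.639 = 5.9 × 17.606 ≈ 103.875 kt.
103.875 × 1.151 ≈ 119.56 mph → 120 mph.

120 mph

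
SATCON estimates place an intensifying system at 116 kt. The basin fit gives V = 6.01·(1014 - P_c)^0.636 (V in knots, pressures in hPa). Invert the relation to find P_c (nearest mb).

909 mb

ΔP = (V / 6.01)^(1/0.636) = (116/6.01)^1.572.
116/6.01 = 19.301; 19.301^1.572 ≈ 105.04 mb.
P_c = 1014 − 105.04 = 908.96 ≈ 909 mb.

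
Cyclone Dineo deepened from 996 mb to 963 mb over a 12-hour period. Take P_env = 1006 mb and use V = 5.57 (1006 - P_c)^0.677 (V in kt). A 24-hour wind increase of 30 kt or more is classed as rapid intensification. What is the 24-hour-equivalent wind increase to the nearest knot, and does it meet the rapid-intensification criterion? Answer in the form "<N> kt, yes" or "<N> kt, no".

V₁: ΔP = 10, V ≈ 5.57 × 10^0.677 ≈ 26.48 kt.
V₂: ΔP = 43, V ≈ 5.57 × 43^0.677 ≈ 71.07 kt.
ΔV over 12 h = 44.59 kt → 24 h equivalent = 44.59 × 24/12 ≈ 89.18 kt.
89 kt ≥ 30 kt ⇒ rapid intensification.

89 kt, yes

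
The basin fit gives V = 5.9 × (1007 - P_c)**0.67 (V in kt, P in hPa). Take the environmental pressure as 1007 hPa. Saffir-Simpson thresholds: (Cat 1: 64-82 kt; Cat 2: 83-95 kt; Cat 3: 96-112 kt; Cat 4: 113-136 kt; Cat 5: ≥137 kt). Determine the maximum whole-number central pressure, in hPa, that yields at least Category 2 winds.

Category 2 begins at V = 83 kt.
Required ΔP = (83/5.9)^(1/0.67) = 14.068^1.493 ≈ 51.73 hPa.
P_c ≤ 1007 − 51.73 = 955.27, so the highest integer P_c is 955 hPa.

955 hPa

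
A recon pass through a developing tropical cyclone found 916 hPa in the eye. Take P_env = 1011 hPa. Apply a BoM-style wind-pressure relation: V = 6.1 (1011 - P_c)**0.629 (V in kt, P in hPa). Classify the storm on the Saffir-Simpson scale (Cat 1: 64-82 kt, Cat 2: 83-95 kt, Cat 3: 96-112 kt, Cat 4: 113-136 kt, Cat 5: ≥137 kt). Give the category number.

3

ΔP = 1011 − 916 = 95 hPa.
V ≈ 6.1 × 95^0.629 = 6.1 × 17.54 ≈ 107 kt.
107 kt falls in the Category 3 band.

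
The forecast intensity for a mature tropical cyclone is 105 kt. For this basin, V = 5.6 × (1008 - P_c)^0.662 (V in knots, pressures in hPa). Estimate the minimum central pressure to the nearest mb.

ΔP = (V / 5.6)^(1/0.662) = (105/5.6)^1.511.
105/5.6 = 18.750; 18.750^1.511 ≈ 83.75 mb.
P_c = 1008 − 83.75 = 924.25 ≈ 924 mb.

924 mb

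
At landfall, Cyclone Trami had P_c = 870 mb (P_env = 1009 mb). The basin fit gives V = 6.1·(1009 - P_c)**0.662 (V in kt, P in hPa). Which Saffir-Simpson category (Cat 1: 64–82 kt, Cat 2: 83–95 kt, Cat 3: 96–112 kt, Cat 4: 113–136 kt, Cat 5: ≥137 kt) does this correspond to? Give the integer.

5

ΔP = 1009 − 870 = 139 mb.
V ≈ 6.1 × 139^0.662 = 6.1 × 26.22 ≈ 160 kt.
160 kt falls in the Category 5 band.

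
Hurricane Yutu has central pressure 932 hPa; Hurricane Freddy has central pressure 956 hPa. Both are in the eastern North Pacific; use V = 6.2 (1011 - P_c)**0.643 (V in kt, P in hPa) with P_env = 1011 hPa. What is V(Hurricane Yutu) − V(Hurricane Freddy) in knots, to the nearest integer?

Hurricane Yutu: ΔP = 79; V ≈ 6.2 × 79^0.643 ≈ 102.94 kt.
Hurricane Freddy: ΔP = 55; V ≈ 6.2 × 55^0.643 ≈ 81.55 kt.
Difference ≈ 102.94 − 81.55 = 21.39 → 21 kt.

21 kt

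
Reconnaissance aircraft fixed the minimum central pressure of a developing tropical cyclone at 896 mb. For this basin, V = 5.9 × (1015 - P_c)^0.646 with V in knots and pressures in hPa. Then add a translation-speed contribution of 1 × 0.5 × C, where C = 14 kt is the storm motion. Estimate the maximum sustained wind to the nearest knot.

136 kt

ΔP = 1015 − 896 = 119 mb.
119^0.646 ≈ 21.918.
V ≈ 5.9 × 21.918 ≈ 129.3 kt.
Translation term: 1 × 0.5 × 14 = 7 kt.
Corrected V ≈ 136.3 kt → 136 kt.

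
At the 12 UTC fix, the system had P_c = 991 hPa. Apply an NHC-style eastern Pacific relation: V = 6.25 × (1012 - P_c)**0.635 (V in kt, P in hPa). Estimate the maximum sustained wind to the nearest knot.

43 kt

ΔP = 1012 − 991 = 21 hPa.
21^0.635 ≈ 6.912.
V ≈ 6.25 × 6.912 ≈ 43.2 kt.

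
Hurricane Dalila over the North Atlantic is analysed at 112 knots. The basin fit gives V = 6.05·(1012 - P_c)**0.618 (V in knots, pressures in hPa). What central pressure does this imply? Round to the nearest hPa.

900 hPa

ΔP = (V / 6.05)^(1/0.618) = (112/6.05)^1.618.
112/6.05 = 18.512; 18.512^1.618 ≈ 112.44 hPa.
P_c = 1012 − 112.44 = 899.56 ≈ 900 hPa.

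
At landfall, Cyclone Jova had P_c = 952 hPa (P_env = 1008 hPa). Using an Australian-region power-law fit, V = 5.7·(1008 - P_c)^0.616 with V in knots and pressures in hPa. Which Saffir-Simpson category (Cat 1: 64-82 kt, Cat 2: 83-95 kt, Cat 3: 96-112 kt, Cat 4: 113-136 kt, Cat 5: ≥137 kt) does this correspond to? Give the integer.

1

ΔP = 1008 − 952 = 56 hPa.
V ≈ 5.7 × 56^0.616 = 5.7 × 11.94 ≈ 68 kt.
68 kt falls in the Category 1 band.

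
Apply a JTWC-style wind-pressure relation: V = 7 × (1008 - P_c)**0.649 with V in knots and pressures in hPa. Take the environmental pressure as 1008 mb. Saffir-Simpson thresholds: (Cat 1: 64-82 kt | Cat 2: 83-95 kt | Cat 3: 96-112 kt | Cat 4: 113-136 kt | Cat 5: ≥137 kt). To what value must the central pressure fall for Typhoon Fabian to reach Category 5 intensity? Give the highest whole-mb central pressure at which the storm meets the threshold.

910 mb

Category 5 begins at V = 137 kt.
Required ΔP = (137/7)^(1/0.649) = 19.571^1.541 ≈ 97.76 mb.
P_c ≤ 1008 − 97.76 = 910.24, so the highest integer P_c is 910 mb.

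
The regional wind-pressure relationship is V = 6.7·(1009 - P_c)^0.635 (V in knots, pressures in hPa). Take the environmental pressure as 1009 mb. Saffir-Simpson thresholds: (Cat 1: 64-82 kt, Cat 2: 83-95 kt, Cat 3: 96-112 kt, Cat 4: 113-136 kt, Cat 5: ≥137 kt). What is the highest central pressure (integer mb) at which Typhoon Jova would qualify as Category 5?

Category 5 begins at V = 137 kt.
Required ΔP = (137/6.7)^(1/0.635) = 20.448^1.575 ≈ 115.88 mb.
P_c ≤ 1009 − 115.88 = 893.12, so the highest integer P_c is 893 mb.

893 mb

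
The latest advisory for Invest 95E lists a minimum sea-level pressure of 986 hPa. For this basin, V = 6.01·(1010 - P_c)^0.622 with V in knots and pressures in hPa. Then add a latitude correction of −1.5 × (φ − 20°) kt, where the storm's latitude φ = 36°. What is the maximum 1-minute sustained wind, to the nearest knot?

19 kt

ΔP = 1010 − 986 = 24 hPa.
24^0.622 ≈ 7.219.
V ≈ 6.01 × 7.219 ≈ 43.4 kt.
Latitude correction: −1.5 × (36 − 20) = -24 kt.
Corrected V ≈ 19.4 kt → 19 kt.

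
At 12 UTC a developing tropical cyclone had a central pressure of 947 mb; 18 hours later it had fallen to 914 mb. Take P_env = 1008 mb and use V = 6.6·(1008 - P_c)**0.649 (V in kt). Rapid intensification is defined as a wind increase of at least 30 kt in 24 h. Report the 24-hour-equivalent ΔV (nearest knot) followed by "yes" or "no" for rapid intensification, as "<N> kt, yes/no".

41 kt, yes

V₁: ΔP = 61, V ≈ 6.6 × 61^0.649 ≈ 95.11 kt.
V₂: ΔP = 94, V ≈ 6.6 × 94^0.649 ≈ 125.92 kt.
ΔV over 18 h = 30.81 kt → 24 h equivalent = 30.81 × 24/18 ≈ 41.08 kt.
41 kt ≥ 30 kt ⇒ rapid intensification.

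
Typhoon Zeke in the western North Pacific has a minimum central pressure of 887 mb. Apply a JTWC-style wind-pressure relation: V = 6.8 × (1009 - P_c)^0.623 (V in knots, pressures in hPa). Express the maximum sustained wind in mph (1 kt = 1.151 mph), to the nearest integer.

156 mph

ΔP = 1009 − 887 = 122 mb.
V ≈ 6.8 × 122^0.623 = 6.8 × 19.944 ≈ 135.616 kt.
135.616 × 1.151 ≈ 156.09 mph → 156 mph.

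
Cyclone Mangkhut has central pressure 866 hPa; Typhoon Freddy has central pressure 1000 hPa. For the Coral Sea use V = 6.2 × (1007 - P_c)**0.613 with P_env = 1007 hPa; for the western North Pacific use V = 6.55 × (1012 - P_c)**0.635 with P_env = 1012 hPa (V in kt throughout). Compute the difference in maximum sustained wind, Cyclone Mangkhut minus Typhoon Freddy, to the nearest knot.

97 kt

Cyclone Mangkhut: ΔP = 141; V ≈ 6.2 × 141^0.613 ≈ 128.78 kt.
Typhoon Freddy: ΔP = 12; V ≈ 6.55 × 12^0.635 ≈ 31.73 kt.
Difference ≈ 128.78 − 31.73 = 97.05 → 97 kt.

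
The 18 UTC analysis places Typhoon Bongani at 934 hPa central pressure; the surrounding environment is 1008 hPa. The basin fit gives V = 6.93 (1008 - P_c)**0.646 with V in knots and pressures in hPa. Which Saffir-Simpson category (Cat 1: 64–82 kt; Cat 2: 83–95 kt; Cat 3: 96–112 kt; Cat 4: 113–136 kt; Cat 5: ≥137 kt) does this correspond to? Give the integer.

ΔP = 1008 − 934 = 74 hPa.
V ≈ 6.93 × 74^0.646 = 6.93 × 16.13 ≈ 112 kt.
112 kt falls in the Category 3 band.

3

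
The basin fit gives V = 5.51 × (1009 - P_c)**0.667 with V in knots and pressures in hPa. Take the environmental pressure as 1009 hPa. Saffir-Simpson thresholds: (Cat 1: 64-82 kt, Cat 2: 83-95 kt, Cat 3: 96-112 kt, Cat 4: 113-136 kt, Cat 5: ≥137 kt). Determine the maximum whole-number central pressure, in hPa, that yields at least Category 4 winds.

916 hPa

Category 4 begins at V = 113 kt.
Required ΔP = (113/5.51)^(1/0.667) = 20.508^1.499 ≈ 92.66 hPa.
P_c ≤ 1009 − 92.66 = 916.34, so the highest integer P_c is 916 hPa.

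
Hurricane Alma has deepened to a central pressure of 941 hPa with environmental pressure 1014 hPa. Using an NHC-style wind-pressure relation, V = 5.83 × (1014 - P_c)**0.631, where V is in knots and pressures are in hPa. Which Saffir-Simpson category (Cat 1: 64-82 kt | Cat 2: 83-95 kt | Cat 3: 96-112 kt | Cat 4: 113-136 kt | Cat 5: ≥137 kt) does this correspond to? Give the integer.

2

ΔP = 1014 − 941 = 73 hPa.
V ≈ 5.83 × 73^0.631 = 5.83 × 14.99 ≈ 87 kt.
87 kt falls in the Category 2 band.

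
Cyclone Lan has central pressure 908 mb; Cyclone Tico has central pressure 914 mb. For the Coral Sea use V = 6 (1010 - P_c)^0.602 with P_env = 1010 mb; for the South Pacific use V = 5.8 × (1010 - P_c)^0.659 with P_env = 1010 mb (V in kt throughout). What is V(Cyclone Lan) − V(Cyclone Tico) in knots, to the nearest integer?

-20 kt

Cyclone Lan: ΔP = 102; V ≈ 6 × 102^0.602 ≈ 97.12 kt.
Cyclone Tico: ΔP = 96; V ≈ 5.8 × 96^0.659 ≈ 117.42 kt.
Difference ≈ 97.12 − 117.42 = -20.30 → -20 kt.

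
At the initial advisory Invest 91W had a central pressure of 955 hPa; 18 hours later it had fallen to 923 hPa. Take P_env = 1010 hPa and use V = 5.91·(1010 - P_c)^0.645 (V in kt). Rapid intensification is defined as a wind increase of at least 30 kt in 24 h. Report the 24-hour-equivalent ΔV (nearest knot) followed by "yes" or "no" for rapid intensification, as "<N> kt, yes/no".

V₁: ΔP = 55, V ≈ 5.91 × 55^0.645 ≈ 78.36 kt.
V₂: ΔP = 87, V ≈ 5.91 × 87^0.645 ≈ 105.34 kt.
ΔV over 18 h = 26.98 kt → 24 h equivalent = 26.98 × 24/18 ≈ 35.97 kt.
36 kt ≥ 30 kt ⇒ rapid intensification.

36 kt, yes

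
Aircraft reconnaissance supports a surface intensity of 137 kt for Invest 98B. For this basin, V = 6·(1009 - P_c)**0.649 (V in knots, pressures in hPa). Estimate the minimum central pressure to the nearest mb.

ΔP = (V / 6)^(1/0.649) = (137/6)^1.541.
137/6 = 22.833; 22.833^1.541 ≈ 123.97 mb.
P_c = 1009 − 123.97 = 885.03 ≈ 885 mb.

885 mb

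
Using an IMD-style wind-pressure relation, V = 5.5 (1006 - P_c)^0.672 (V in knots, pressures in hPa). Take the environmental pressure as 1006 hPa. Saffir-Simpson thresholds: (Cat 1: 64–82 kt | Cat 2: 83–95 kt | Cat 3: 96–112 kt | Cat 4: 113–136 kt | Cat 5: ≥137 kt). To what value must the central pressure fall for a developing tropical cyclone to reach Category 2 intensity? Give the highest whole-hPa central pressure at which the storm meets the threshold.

949 hPa

Category 2 begins at V = 83 kt.
Required ΔP = (83/5.5)^(1/0.672) = 15.091^1.488 ≈ 56.76 hPa.
P_c ≤ 1006 − 56.76 = 949.24, so the highest integer P_c is 949 hPa.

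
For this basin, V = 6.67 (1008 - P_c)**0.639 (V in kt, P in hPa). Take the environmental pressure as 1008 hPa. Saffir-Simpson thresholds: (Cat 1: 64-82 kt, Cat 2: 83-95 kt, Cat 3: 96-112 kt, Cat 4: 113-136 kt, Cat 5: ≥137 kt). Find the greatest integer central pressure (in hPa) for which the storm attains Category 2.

Category 2 begins at V = 83 kt.
Required ΔP = (83/6.67)^(1/0.639) = 12.444^1.565 ≈ 51.71 hPa.
P_c ≤ 1008 − 51.71 = 956.29, so the highest integer P_c is 956 hPa.

956 hPa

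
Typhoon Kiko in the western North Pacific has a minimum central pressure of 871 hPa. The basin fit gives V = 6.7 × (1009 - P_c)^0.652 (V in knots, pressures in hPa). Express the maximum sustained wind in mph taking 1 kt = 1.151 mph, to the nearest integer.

192 mph

ΔP = 1009 − 871 = 138 hPa.
V ≈ 6.7 × 138^0.652 = 6.7 × 24.843 ≈ 166.447 kt.
166.447 × 1.151 ≈ 191.58 mph → 192 mph.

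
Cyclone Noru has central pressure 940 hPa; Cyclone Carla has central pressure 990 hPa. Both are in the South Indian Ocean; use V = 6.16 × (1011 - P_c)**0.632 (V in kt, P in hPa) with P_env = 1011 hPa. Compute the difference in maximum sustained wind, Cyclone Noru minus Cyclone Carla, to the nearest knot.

49 kt

Cyclone Noru: ΔP = 71; V ≈ 6.16 × 71^0.632 ≈ 91.11 kt.
Cyclone Carla: ΔP = 21; V ≈ 6.16 × 21^0.632 ≈ 42.19 kt.
Difference ≈ 91.11 − 42.19 = 48.92 → 49 kt.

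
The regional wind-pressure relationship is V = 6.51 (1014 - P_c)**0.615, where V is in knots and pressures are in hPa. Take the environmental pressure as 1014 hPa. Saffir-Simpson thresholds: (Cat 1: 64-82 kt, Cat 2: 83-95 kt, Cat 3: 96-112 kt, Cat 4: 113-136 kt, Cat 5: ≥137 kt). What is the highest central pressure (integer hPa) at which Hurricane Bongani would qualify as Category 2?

Category 2 begins at V = 83 kt.
Required ΔP = (83/6.51)^(1/0.615) = 12.750^1.626 ≈ 62.74 hPa.
P_c ≤ 1014 − 62.74 = 951.26, so the highest integer P_c is 951 hPa.

951 hPa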